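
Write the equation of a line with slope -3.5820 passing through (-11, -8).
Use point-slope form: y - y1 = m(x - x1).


y + 8 = -3.5820(x + 11)
y = -3.5820x - 8 + 3.5820*(-11)
y = -3.5820x - 47.4020

y = -3.5820x - 47.4020


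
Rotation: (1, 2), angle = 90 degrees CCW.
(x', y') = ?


cos(90) = 0, sin(90) = 1
x' = 1*0 - 2*1 = -2
y' = 1*1 + 2*0 = 1

(-2, 1)


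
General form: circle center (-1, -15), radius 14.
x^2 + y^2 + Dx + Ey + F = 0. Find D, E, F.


(x+ 1)^2 + (y+ 15)^2 = 14^2
D = -2h = 2, E = -2k = 30
F = h^2+k^2-r^2 = 1+225-196 = 30

D = 2, E = 30, F = 30


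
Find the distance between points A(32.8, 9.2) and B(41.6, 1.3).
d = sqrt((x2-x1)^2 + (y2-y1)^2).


dx = 41.6 - 32.8 = 8.8
dy = 1.3 - 9.2 = -7.9
d = sqrt(77.44 + 62.41) = sqrt(139.85) = 11.8258

11.8258


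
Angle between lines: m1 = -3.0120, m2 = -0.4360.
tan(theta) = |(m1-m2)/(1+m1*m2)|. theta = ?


m1-m2 = -2.576
1+m1*m2 = 2.313232
tan(theta) = |-2.576/2.313232| = 1.113593
theta = arctan(|-2.576/2.313232|) = 48.0764 degrees (acute angle)

48.0764 degrees


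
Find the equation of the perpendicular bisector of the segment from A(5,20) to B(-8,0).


Midpoint = (-1.5, 10)
Slope of AB = dy/dx = -20/(-13) = 1.5385
Perp slope = -dx/dy = -13/20 = -0.6500
b = My - (perp slope)*Mx = 10 + (-13*(-1.5))/(-20) = 10 - 0.9750 = 9.0250

y = -0.6500x + 9.0250


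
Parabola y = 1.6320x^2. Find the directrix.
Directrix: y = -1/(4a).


a = 1.6320
1/(4a) = 0.1532
directrix: y = -0.1532 = -0.1532

y = -0.1532


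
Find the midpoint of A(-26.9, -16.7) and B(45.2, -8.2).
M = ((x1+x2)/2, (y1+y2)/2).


Mx = (-26.9 + 45.2)/2 = 18.3/2 = 9.1500
My = (-16.7 - 8.2)/2 = -24.9/2 = -12.4500

(9.1500, -12.4500)


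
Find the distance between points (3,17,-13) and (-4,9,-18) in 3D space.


dx=-7, dy=-8, dz=-5
d = sqrt(49+64+25) = sqrt(138) = 11.7473

11.7473


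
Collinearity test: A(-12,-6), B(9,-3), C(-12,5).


-12*(-3-5) + 9*(5+ 6) - 12*(-6+ 3)
= 96 + 99 + 36 = 231

No, not collinear (determinant = 231)


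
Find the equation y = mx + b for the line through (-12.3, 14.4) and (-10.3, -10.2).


m = (-24.6)/(2.0) = -12.3000
b = y1 - m*x1 = 14.4 - (-24.6*(-12.3))/(2.0) = 14.4 - 151.2900 = -136.8900

y = -12.3000x - 136.8900


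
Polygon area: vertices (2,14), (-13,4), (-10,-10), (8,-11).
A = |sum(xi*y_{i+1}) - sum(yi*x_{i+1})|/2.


sum(xi*y_{i+1}) = 2*4 - 13*(-10) - 10*(-11) + 8*14 = 360
sum(yi*x_{i+1}) = 14*(-13) + 4*(-10) - 10*8 - 11*2 = -324
Area = |360 + 324|/2 = 684/2 = 342.0000

342.0000 sq units


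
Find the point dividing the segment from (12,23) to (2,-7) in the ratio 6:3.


Px = (6*2 + 3*12)/9 = 48/9 = 5.3333
Py = (6*(-7) + 3*23)/9 = 27/9 = 3.0000

P = (5.3333, 3.0000)


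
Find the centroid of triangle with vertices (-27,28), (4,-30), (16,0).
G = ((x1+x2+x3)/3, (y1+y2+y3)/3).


Gx = (-27+4+16)/3 = -7/3 = -2.3333
Gy = (28- 30+0)/3 = -2/3 = -0.6667

G = (-2.3333, -0.6667)


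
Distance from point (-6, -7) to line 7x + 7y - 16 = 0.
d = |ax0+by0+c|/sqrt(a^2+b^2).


|7*(-6) + 7*(-7) - 16| = |-107| = 107
sqrt(49 + 49) = sqrt(98) = 9.8995
d = 107/sqrt(98) = 10.8086

10.8086


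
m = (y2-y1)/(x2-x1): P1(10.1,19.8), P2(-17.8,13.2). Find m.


dy = 13.2 - 19.8 = -6.6
dx = -17.8 - 10.1 = -27.9
m = -6.6/(-27.9) = 0.2366

m = 0.2366


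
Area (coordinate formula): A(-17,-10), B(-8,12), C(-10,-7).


-17*(12+ 7) = -323
-8*(-7+ 10) = -24
-10*(-10-12) = 220
sum = -127
Area = |-127|/2 = 63.5000

63.5000 sq units


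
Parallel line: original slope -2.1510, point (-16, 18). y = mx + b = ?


Parallel lines have equal slopes.
m2 = -2.1510
b2 = 18 + 2.1510*(-16) = -16.4160

y = -2.1510x - 16.4160


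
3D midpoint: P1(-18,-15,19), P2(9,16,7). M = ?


Mx = (-18+9)/2 = -4.5000
My = (-15+16)/2 = 0.5000
Mz = (19+7)/2 = 13.0000

M = (-4.5000, 0.5000, 13.0000)


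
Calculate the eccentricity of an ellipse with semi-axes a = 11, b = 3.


c = sqrt(121-9) = sqrt(112) = 10.5830
e = c/a = sqrt(112)/11 = 0.9621

e = 0.9621


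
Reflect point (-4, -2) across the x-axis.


Reflection rule for x-axis: (x, -y)
(-4, -2) -> (-4, 2)

(-4, 2)


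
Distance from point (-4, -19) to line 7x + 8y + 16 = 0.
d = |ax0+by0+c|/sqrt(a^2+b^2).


|7*(-4) + 8*(-19) + 16| = |-164| = 164
sqrt(49 + 64) = sqrt(113) = 10.6301
d = 164/sqrt(113) = 15.4278

15.4278


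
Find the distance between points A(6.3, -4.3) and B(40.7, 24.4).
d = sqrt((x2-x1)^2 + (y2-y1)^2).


dx = 40.7 - 6.3 = 34.4
dy = 24.4 + 4.3 = 28.7
d = sqrt(1183.36 + 823.69) = sqrt(2007.05) = 44.8001

44.8001


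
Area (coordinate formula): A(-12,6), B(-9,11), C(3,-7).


-12*(11+ 7) = -216
-9*(-7-6) = 117
3*(6-11) = -15
sum = -114
Area = |-114|/2 = 57.0000

57.0000 sq units


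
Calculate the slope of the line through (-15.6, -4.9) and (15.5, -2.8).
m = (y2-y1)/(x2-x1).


dy = -2.8 + 4.9 = 2.1
dx = 15.5 + 15.6 = 31.1
m = 2.1/31.1 = 0.0675

m = 0.0675


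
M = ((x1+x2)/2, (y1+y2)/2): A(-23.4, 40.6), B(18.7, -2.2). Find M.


Mx = (-23.4 + 18.7)/2 = -4.7/2 = -2.3500
My = (40.6 - 2.2)/2 = 38.4/2 = 19.2000

(-2.3500, 19.2000)


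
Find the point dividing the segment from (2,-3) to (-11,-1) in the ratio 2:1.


Px = (2*(-11) + 1*2)/3 = -20/3 = -6.6667
Py = (2*(-1) + 1*(-3))/3 = -5/3 = -1.6667

P = (-6.6667, -1.6667)


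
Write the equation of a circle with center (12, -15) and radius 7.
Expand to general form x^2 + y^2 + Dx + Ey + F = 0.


(x-12)^2 + (y+ 15)^2 = 7^2
D = -2h = -24, E = -2k = 30
F = h^2+k^2-r^2 = 144+225-49 = 320

x^2 + y^2 - 24x + 30y + 320 = 0


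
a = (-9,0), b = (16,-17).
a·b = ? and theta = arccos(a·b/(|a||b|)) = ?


a·b = -9*16 + 0*(-17) = -144 + 0 = -144
|a| = sqrt(81+0) = 9.0000
|b| = sqrt(256+289) = 23.3452
cos(theta) = -144/(sqrt(81)*sqrt(545)) = -144/sqrt(44145) = -0.685365
theta = arccos(-144/sqrt(44145)) = 133.2643 degrees

a·b = -144, theta = 133.2643 deg


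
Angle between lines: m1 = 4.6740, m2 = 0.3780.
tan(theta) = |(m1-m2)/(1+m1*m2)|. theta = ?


m1-m2 = 4.296
1+m1*m2 = 2.766772
tan(theta) = |4.296/2.766772| = 1.552712
theta = arctan(|4.296/2.766772|) = 57.2171 degrees (acute angle)

57.2171 degrees


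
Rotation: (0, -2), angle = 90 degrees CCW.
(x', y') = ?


cos(90) = 0, sin(90) = 1
x' = 0*0 + 2*1 = 2
y' = 0*1 - 2*0 = 0

(2, 0)


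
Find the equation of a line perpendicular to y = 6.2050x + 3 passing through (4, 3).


Perpendicular slope = -1/m1 = -1/6.2050 = -0.1612
b2 = y0 - m2*x0 = 3 + 4/6.2050 = 3 + 0.6446 = 3.6446

y = -0.1612x + 3.6446


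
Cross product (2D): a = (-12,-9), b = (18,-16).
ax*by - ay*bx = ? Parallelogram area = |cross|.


cross = -12*(-16) + 9*18 = 192 + 162 = 354
Parallelogram area = |354| = 354

cross = 354, parallelogram area = 354


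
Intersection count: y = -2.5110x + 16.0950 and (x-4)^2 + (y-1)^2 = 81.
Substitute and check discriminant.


Substitute y = -2.5110x + 16.0950: (x-4)^2 + (-2.5110x+16.0950-1)^2 = 81
Expand to Ax^2 + Bx + C = 0, where b-k = 15.095
A = 1+m^2 = 7.305121
B = 2(m(b-k) - h) = 2(-2.5110*15.095 - 4) = -83.80709
C = h^2 + (b-k)^2 - r^2 = 16 + 227.859025 - 81 = 162.859025
disc = B^2-4AC = 7023.6283 - 4758.8195 = 2264.8088
disc > 0

2 intersection points


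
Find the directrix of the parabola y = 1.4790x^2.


a = 1.4790
1/(4a) = 0.1690
directrix: y = -0.1690 = -0.1690

y = -0.1690


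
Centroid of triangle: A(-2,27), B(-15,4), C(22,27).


Gx = (-2- 15+22)/3 = 5/3 = 1.6667
Gy = (27+4+27)/3 = 58/3 = 19.3333

G = (1.6667, 19.3333)


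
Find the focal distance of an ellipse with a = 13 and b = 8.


c^2 = 13^2 - 8^2 = 169 - 64 = 105
c = sqrt(105) = 10.2470

c = 10.2470


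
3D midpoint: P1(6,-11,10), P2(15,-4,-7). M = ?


Mx = (6+15)/2 = 10.5000
My = (-11- 4)/2 = -7.5000
Mz = (10- 7)/2 = 1.5000

M = (10.5000, -7.5000, 1.5000)


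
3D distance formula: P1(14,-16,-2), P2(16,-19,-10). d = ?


dx=2, dy=-3, dz=-8
d = sqrt(4+9+64) = sqrt(77) = 8.7750

8.7750


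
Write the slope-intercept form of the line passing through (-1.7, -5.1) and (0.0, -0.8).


m = (4.3)/(1.7) = 2.5294
b = y1 - m*x1 = -5.1 - (4.3*(-1.7))/(1.7) = -5.1 + 4.3000 = -0.8000

y = 2.5294x - 0.8000


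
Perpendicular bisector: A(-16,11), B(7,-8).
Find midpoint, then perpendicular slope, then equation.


Midpoint = (-4.5, 1.5)
Slope of AB = dy/dx = -19/23 = -0.8261
Perp slope = -dx/dy = 23/19 = 1.2105
b = My - (perp slope)*Mx = 1.5 + (23*(-4.5))/(-19) = 1.5 + 5.4474 = 6.9474

y = 1.2105x + 6.9474


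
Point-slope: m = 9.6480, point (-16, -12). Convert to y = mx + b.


y + 12 = 9.6480(x + 16)
y = 9.6480x - 12 - 9.6480*(-16)
y = 9.6480x + 142.3680

y = 9.6480x + 142.3680


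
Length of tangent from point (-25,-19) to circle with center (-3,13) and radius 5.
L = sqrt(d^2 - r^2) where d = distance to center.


d = sqrt((-25+ 3)^2 + (-19-13)^2) = sqrt(484+1024) = 38.8330
L = sqrt(1508.0000 - 25) = sqrt(1483.0000) = 38.5097

38.5097


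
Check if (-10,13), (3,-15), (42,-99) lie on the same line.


-10*(-15+ 99) + 3*(-99-13) + 42*(13+ 15)
= -840 - 336 + 1176 = 0

Yes, collinear (determinant = 0)


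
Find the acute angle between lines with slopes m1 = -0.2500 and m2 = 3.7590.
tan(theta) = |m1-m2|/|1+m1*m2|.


m1-m2 = -4.009
1+m1*m2 = 0.06025
tan(theta) = |-4.009/0.06025| = 66.539419
theta = arctan(|-4.009/0.06025|) = 89.1390 degrees (acute angle)

89.1390 degrees


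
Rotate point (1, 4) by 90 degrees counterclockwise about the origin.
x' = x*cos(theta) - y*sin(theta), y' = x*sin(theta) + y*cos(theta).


cos(90) = 0, sin(90) = 1
x' = 1*0 - 4*1 = -4
y' = 1*1 + 4*0 = 1

(-4, 1)


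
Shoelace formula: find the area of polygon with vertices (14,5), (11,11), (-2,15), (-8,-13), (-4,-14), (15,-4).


sum(xi*y_{i+1}) = 14*11 + 11*15 - 2*(-13) - 8*(-14) - 4*(-4) + 15*5 = 548
sum(yi*x_{i+1}) = 5*11 + 11*(-2) + 15*(-8) - 13*(-4) - 14*15 - 4*14 = -301
Area = |548 + 301|/2 = 849/2 = 424.5000

424.5000 sq units


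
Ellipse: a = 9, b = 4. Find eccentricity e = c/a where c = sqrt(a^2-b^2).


c = sqrt(81-16) = sqrt(65) = 8.0623
e = c/a = sqrt(65)/9 = 0.8958

e = 0.8958


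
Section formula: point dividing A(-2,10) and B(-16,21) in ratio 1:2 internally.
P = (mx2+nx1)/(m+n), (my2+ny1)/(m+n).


Px = (1*(-16) + 2*(-2))/3 = -20/3 = -6.6667
Py = (1*21 + 2*10)/3 = 41/3 = 13.6667

P = (-6.6667, 13.6667)


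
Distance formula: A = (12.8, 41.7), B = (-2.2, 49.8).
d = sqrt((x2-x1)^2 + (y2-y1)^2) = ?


dx = -2.2 - 12.8 = -15.0
dy = 49.8 - 41.7 = 8.1
d = sqrt(225.0 + 65.61) = sqrt(290.61) = 17.0473

17.0473


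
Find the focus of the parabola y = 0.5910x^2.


a = 0.5910
4a = 2.3640
focus = (0, 1/2.3640) = (0, 0.4230)

Focus = (0, 0.4230)


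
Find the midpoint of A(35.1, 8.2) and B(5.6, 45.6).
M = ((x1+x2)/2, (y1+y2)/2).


Mx = (35.1 + 5.6)/2 = 40.7/2 = 20.3500
My = (8.2 + 45.6)/2 = 53.8/2 = 26.9000

(20.3500, 26.9000)


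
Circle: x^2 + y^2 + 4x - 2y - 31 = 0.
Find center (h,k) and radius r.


h = -D/2 = -4/2 = -2
k = -E/2 = 2/2 = 1
r^2 = h^2 + k^2 - F = 4 + 1 + 31 = 36
r = 6

Center (-2, 1), radius = 6


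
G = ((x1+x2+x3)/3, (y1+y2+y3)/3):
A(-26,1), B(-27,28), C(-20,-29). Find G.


Gx = (-26- 27- 20)/3 = -73/3 = -24.3333
Gy = (1+28- 29)/3 = 0/3 = 0

G = (-24.3333, 0)


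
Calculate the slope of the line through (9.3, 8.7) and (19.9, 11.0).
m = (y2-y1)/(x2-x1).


dy = 11.0 - 8.7 = 2.3
dx = 19.9 - 9.3 = 10.6
m = 2.3/10.6 = 0.2170

m = 0.2170


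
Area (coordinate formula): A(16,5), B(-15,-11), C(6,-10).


16*(-11+ 10) = -16
-15*(-10-5) = 225
6*(5+ 11) = 96
sum = 305
Area = |305|/2 = 152.5000

152.5000 sq units


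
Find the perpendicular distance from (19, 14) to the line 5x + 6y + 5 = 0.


|5*19 + 6*14 + 5| = |184| = 184
sqrt(25 + 36) = sqrt(61) = 7.8102
d = 184/sqrt(61) = 23.5588

23.5588


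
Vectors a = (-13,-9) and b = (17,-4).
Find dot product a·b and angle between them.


a·b = -13*17 - 9*(-4) = -221 + 36 = -185
|a| = sqrt(169+81) = 15.8114
|b| = sqrt(289+16) = 17.4642
cos(theta) = -185/(sqrt(250)*sqrt(305)) = -185/sqrt(76250) = -0.669965
theta = arccos(-185/sqrt(76250)) = 132.0643 degrees

a·b = -185, theta = 132.0643 deg


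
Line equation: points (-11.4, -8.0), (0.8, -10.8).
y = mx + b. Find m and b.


m = (-2.8)/(12.2) = -0.2295
b = y1 - m*x1 = -8.0 - (-2.8*(-11.4))/(12.2) = -8.0 - 2.6164 = -10.6164

y = -0.2295x - 10.6164


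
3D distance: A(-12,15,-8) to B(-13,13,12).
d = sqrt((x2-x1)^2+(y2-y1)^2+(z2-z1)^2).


dx=-1, dy=-2, dz=20
d = sqrt(1+4+400) = sqrt(405) = 20.1246

20.1246


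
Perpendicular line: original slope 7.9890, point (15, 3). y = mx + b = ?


Perpendicular slope = -1/m1 = -1/7.9890 = -0.1252
b2 = y0 - m2*x0 = 3 + 15/7.9890 = 3 + 1.8776 = 4.8776

y = -0.1252x + 4.8776


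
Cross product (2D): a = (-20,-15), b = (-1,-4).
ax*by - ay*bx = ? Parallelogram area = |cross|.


cross = -20*(-4) + 15*(-1) = 80 - 15 = 65
Parallelogram area = |65| = 65

cross = 65, parallelogram area = 65


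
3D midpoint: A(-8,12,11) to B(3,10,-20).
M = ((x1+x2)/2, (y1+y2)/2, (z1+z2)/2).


Mx = (-8+3)/2 = -2.5000
My = (12+10)/2 = 11.0000
Mz = (11- 20)/2 = -4.5000

M = (-2.5000, 11.0000, -4.5000)


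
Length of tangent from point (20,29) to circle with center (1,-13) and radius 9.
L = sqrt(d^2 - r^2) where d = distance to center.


d = sqrt((20-1)^2 + (29+ 13)^2) = sqrt(361+1764) = 46.0977
L = sqrt(2125.0000 - 81) = sqrt(2044.0000) = 45.2106

45.2106


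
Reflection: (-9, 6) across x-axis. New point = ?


Reflection rule for x-axis: (x, -y)
(-9, 6) -> (-9, -6)

(-9, -6)


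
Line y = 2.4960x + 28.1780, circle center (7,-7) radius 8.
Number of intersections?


Substitute y = 2.4960x + 28.1780: (x-7)^2 + (2.4960x+28.1780+ 7)^2 = 64
Expand to Ax^2 + Bx + C = 0, where b-k = 35.178
A = 1+m^2 = 7.230016
B = 2(m(b-k) - h) = 2(2.4960*35.178 - 7) = 161.608576
C = h^2 + (b-k)^2 - r^2 = 49 + 1237.491684 - 64 = 1222.491684
disc = B^2-4AC = 26117.3318 - 35354.5377 = -9237.2059
disc < 0

0 intersection points


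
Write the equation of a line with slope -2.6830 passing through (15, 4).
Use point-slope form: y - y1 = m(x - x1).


y - 4 = -2.6830(x - 15)
y = -2.6830x + 4 + 2.6830*15
y = -2.6830x + 44.2450

y = -2.6830x + 44.2450


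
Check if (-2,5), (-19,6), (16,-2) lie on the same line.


-2*(6+ 2) - 19*(-2-5) + 16*(5-6)
= -16 + 133 - 16 = 101

No, not collinear (determinant = 101)


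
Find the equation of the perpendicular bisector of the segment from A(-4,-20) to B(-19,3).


Midpoint = (-11.5, -8.5)
Slope of AB = dy/dx = 23/(-15) = -1.5333
Perp slope = -dx/dy = 15/23 = 0.6522
b = My - (perp slope)*Mx = -8.5 + (-15*(-11.5))/23 = -8.5 + 7.5000 = -1.0000

y = 0.6522x - 1.0000


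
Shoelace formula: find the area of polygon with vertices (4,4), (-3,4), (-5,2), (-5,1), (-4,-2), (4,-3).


sum(xi*y_{i+1}) = 4*4 - 3*2 - 5*1 - 5*(-2) - 4*(-3) + 4*4 = 43
sum(yi*x_{i+1}) = 4*(-3) + 4*(-5) + 2*(-5) + 1*(-4) - 2*4 - 3*4 = -66
Area = |43 + 66|/2 = 109/2 = 54.5000

54.5000 sq units


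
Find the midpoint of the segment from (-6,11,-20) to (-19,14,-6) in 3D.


Mx = (-6- 19)/2 = -12.5000
My = (11+14)/2 = 12.5000
Mz = (-20- 6)/2 = -13.0000

M = (-12.5000, 12.5000, -13.0000)


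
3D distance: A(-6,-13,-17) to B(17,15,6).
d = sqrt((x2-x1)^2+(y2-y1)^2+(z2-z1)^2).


dx=23, dy=28, dz=23
d = sqrt(529+784+529) = sqrt(1842) = 42.9185

42.9185


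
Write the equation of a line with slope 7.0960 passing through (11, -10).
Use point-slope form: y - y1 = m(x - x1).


y + 10 = 7.0960(x - 11)
y = 7.0960x - 10 - 7.0960*11
y = 7.0960x - 88.0560

y = 7.0960x - 88.0560


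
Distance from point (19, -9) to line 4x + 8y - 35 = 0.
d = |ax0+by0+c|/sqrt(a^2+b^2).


|4*19 + 8*(-9) - 35| = |-31| = 31
sqrt(16 + 64) = sqrt(80) = 8.9443
d = 31/sqrt(80) = 3.4659

3.4659


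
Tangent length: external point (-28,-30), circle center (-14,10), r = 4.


d = sqrt((-28+ 14)^2 + (-30-10)^2) = sqrt(196+1600) = 42.3792
L = sqrt(1796.0000 - 16) = sqrt(1780.0000) = 42.1900

42.1900


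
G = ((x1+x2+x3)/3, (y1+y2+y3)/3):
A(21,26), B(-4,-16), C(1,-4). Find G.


Gx = (21- 4+1)/3 = 18/3 = 6.0000
Gy = (26- 16- 4)/3 = 6/3 = 2.0000

G = (6.0000, 2.0000)


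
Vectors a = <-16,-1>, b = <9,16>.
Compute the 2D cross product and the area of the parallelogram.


cross = -16*16 + 1*9 = -256 + 9 = -247
Parallelogram area = |-247| = 247

cross = -247, parallelogram area = 247


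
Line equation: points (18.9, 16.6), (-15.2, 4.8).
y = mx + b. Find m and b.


m = (-11.8)/(-34.1) = 0.3460
b = y1 - m*x1 = 16.6 - (-11.8*18.9)/(-34.1) = 16.6 - 6.5402 = 10.0598

y = 0.3460x + 10.0598


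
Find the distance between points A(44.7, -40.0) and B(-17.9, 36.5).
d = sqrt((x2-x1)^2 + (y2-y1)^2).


dx = -17.9 - 44.7 = -62.6
dy = 36.5 + 40.0 = 76.5
d = sqrt(3918.76 + 5852.25) = sqrt(9771.01) = 98.8484

98.8484


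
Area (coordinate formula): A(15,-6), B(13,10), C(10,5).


15*(10-5) = 75
13*(5+ 6) = 143
10*(-6-10) = -160
sum = 58
Area = |58|/2 = 29.0000

29.0000 sq units


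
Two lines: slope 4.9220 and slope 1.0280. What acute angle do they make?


m1-m2 = 3.894
1+m1*m2 = 6.059816
tan(theta) = |3.894/6.059816| = 0.642594
theta = arctan(|3.894/6.059816|) = 32.7245 degrees (acute angle)

32.7245 degrees


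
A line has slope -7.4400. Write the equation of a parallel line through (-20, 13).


Parallel lines have equal slopes.
m2 = -7.4400
b2 = 13 + 7.4400*(-20) = -135.8000

y = -7.4400x - 135.8000


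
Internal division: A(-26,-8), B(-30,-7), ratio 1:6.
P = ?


Px = (1*(-30) + 6*(-26))/7 = -186/7 = -26.5714
Py = (1*(-7) + 6*(-8))/7 = -55/7 = -7.8571

P = (-26.5714, -7.8571)


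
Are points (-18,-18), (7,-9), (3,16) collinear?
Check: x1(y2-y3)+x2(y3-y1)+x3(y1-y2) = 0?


-18*(-9-16) + 7*(16+ 18) + 3*(-18+ 9)
= 450 + 238 - 27 = 661

No, not collinear (determinant = 661)


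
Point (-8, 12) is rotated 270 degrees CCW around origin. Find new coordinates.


cos(270) = 0, sin(270) = -1
x' = -8*0 - 12*(-1) = 12
y' = -8*(-1) + 12*0 = 8

(12, 8)


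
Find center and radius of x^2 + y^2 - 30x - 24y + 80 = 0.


h = -D/2 = 30/2 = 15
k = -E/2 = 24/2 = 12
r^2 = h^2 + k^2 - F = 225 + 144 - 80 = 289
r = 17

Center (15, 12), radius = 17


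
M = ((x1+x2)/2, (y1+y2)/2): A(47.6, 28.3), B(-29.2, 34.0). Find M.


Mx = (47.6 - 29.2)/2 = 18.4/2 = 9.2000
My = (28.3 + 34.0)/2 = 62.3/2 = 31.1500

(9.2000, 31.1500)


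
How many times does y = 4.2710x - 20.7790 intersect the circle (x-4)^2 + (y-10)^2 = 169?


Substitute y = 4.2710x - 20.7790: (x-4)^2 + (4.2710x- 20.7790-10)^2 = 169
Expand to Ax^2 + Bx + C = 0, where b-k = -30.779
A = 1+m^2 = 19.241441
B = 2(m(b-k) - h) = 2(4.2710*(-30.779) - 4) = -270.914218
C = h^2 + (b-k)^2 - r^2 = 16 + 947.346841 - 169 = 794.346841
disc = B^2-4AC = 73394.5135 - 61137.5115 = 12257.0020
disc > 0

2 intersection points


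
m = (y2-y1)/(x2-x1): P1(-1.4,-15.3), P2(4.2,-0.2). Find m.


dy = -0.2 + 15.3 = 15.1
dx = 4.2 + 1.4 = 5.6
m = 15.1/5.6 = 2.6964

m = 2.6964


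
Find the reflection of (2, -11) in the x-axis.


Reflection rule for x-axis: (x, -y)
(2, -11) -> (2, 11)

(2, 11)


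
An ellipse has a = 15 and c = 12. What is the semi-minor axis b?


b^2 = 15^2 - (12)^2 = 225 - 144 = 81
b = sqrt(81) = 9

b = 9


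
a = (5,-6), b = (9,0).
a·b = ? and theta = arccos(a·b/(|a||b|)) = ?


a·b = 5*9 - 6*0 = 45 + 0 = 45
|a| = sqrt(25+36) = 7.8102
|b| = sqrt(81+0) = 9.0000
cos(theta) = 45/(sqrt(61)*sqrt(81)) = 45/sqrt(4941) = 0.640184
theta = arccos(45/sqrt(4941)) = 50.1944 degrees

a·b = 45, theta = 50.1944 deg


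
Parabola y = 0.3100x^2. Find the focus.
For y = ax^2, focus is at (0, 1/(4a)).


a = 0.3100
4a = 1.2400
focus = (0, 1/1.2400) = (0, 0.8065)

Focus = (0, 0.8065)


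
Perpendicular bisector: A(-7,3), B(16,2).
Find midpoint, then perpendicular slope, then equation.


Midpoint = (4.5, 2.5)
Slope of AB = dy/dx = -1/23 = -0.0435
Perp slope = -dx/dy = 23/1 = 23.0000
b = My - (perp slope)*Mx = 2.5 + (23*4.5)/(-1) = 2.5 - 103.5000 = -101.0000

y = 23.0000x - 101.0000


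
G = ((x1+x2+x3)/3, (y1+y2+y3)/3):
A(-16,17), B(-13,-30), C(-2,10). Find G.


Gx = (-16- 13- 2)/3 = -31/3 = -10.3333
Gy = (17- 30+10)/3 = -3/3 = -1.0000

G = (-10.3333, -1.0000)


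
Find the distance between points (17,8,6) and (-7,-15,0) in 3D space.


dx=-24, dy=-23, dz=-6
d = sqrt(576+529+36) = sqrt(1141) = 33.7787

33.7787


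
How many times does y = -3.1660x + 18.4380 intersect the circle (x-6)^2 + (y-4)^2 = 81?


Substitute y = -3.1660x + 18.4380: (x-6)^2 + (-3.1660x+18.4380-4)^2 = 81
Expand to Ax^2 + Bx + C = 0, where b-k = 14.438
A = 1+m^2 = 11.023556
B = 2(m(b-k) - h) = 2(-3.1660*14.438 - 6) = -103.421416
C = h^2 + (b-k)^2 - r^2 = 36 + 208.455844 - 81 = 163.455844
disc = B^2-4AC = 10695.9893 - 7207.4586 = 3488.5307
disc > 0

2 intersection points


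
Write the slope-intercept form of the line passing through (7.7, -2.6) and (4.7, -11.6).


m = (-9.0)/(-3.0) = 3.0000
b = y1 - m*x1 = -2.6 - (-9.0*7.7)/(-3.0) = -2.6 - 23.1000 = -25.7000

y = 3.0000x - 25.7000


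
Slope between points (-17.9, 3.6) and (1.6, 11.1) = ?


dy = 11.1 - 3.6 = 7.5
dx = 1.6 + 17.9 = 19.5
m = 7.5/19.5 = 0.3846

m = 0.3846


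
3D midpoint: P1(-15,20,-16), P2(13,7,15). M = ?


Mx = (-15+13)/2 = -1.0000
My = (20+7)/2 = 13.5000
Mz = (-16+15)/2 = -0.5000

M = (-1.0000, 13.5000, -0.5000)


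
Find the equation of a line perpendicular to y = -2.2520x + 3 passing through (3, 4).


Perpendicular slope = -1/m1 = -1/(-2.2520) = 0.4440
b2 = y0 - m2*x0 = 4 + 3/(-2.2520) = 4 - 1.3321 = 2.6679

y = 0.4440x + 2.6679


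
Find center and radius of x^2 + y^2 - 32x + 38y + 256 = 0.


h = -D/2 = 32/2 = 16
k = -E/2 = -38/2 = -19
r^2 = h^2 + k^2 - F = 256 + 361 - 256 = 361
r = 19

Center (16, -19), radius = 19


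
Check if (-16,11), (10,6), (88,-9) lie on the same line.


-16*(6+ 9) + 10*(-9-11) + 88*(11-6)
= -240 - 200 + 440 = 0

Yes, collinear (determinant = 0)


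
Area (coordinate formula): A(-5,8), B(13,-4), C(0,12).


-5*(-4-12) = 80
13*(12-8) = 52
0*(8+ 4) = 0
sum = 132
Area = |132|/2 = 66.0000

66.0000 sq units


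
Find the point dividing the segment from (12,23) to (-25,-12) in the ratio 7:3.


Px = (7*(-25) + 3*12)/10 = -139/10 = -13.9000
Py = (7*(-12) + 3*23)/10 = -15/10 = -1.5000

P = (-13.9000, -1.5000)


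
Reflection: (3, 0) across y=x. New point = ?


Reflection rule for y=x: (y, x)
(3, 0) -> (0, 3)

(0, 3)


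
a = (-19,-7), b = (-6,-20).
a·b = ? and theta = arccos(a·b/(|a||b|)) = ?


a·b = -19*(-6) - 7*(-20) = 114 + 140 = 254
|a| = sqrt(361+49) = 20.2485
|b| = sqrt(36+400) = 20.8806
cos(theta) = 254/(sqrt(410)*sqrt(436)) = 254/sqrt(178760) = 0.600757
theta = arccos(254/sqrt(178760)) = 53.0759 degrees

a·b = 254, theta = 53.0759 deg


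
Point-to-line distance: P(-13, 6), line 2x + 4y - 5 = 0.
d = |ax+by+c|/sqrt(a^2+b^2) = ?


|2*(-13) + 4*6 - 5| = |-7| = 7
sqrt(4 + 16) = sqrt(20) = 4.4721
d = 7/sqrt(20) = 1.5652

1.5652


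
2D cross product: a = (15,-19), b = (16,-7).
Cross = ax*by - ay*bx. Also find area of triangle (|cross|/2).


cross = 15*(-7) + 19*16 = -105 + 304 = 199
Triangle area = |199|/2 = 199/2 = 99.5000

cross = 199, triangle area = 99.5000


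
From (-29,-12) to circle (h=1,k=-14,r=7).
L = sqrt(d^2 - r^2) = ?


d = sqrt((-29-1)^2 + (-12+ 14)^2) = sqrt(900+4) = 30.0666
L = sqrt(904.0000 - 49) = sqrt(855.0000) = 29.2404

29.2404


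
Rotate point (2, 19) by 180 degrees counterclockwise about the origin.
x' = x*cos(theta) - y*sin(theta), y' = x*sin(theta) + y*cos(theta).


cos(180) = -1, sin(180) = 0
x' = 2*(-1) - 19*0 = -2
y' = 2*0 + 19*(-1) = -19

(-2, -19)


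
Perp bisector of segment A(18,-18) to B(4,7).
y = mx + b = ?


Midpoint = (11, -5.5)
Slope of AB = dy/dx = 25/(-14) = -1.7857
Perp slope = -dx/dy = 14/25 = 0.5600
b = My - (perp slope)*Mx = -5.5 + (-14*11)/25 = -5.5 - 6.1600 = -11.6600

y = 0.5600x - 11.6600


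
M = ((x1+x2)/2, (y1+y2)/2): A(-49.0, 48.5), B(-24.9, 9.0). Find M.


Mx = (-49.0 - 24.9)/2 = -73.9/2 = -36.9500
My = (48.5 + 9.0)/2 = 57.5/2 = 28.7500

(-36.9500, 28.7500)


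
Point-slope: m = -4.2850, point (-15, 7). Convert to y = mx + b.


y - 7 = -4.2850(x + 15)
y = -4.2850x + 7 + 4.2850*(-15)
y = -4.2850x - 57.2750

y = -4.2850x - 57.2750


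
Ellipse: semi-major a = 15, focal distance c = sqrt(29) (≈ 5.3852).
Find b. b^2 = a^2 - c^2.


b^2 = 15^2 - (sqrt(29))^2 = 225 - 29 = 196
b = sqrt(196) = 14

b = 14


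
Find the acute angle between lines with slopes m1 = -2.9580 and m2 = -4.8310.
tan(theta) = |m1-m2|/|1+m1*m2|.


m1-m2 = 1.873
1+m1*m2 = 15.290098
tan(theta) = |1.873/15.290098| = 0.122498
theta = arctan(|1.873/15.290098|) = 6.9838 degrees (acute angle)

6.9838 degrees


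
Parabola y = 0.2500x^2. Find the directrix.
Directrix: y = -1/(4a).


a = 0.2500
1/(4a) = 1.0000
directrix: y = -1.0000 = -1.0000

y = -1.0000


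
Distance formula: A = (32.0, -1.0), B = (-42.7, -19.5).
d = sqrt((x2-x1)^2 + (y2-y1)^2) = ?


dx = -42.7 - 32.0 = -74.7
dy = -19.5 + 1.0 = -18.5
d = sqrt(5580.09 + 342.25) = sqrt(5922.34) = 76.9567

76.9567


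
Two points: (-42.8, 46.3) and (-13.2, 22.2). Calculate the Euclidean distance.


dx = -13.2 + 42.8 = 29.6
dy = 22.2 - 46.3 = -24.1
d = sqrt(876.16 + 580.81) = sqrt(1456.97) = 38.1703

38.1703


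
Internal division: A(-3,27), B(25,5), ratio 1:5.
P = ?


Px = (1*25 + 5*(-3))/6 = 10/6 = 1.6667
Py = (1*5 + 5*27)/6 = 140/6 = 23.3333

P = (1.6667, 23.3333)


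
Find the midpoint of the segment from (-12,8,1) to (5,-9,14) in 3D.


Mx = (-12+5)/2 = -3.5000
My = (8- 9)/2 = -0.5000
Mz = (1+14)/2 = 7.5000

M = (-3.5000, -0.5000, 7.5000)


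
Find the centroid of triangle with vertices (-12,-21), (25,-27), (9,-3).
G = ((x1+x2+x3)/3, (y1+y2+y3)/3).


Gx = (-12+25+9)/3 = 22/3 = 7.3333
Gy = (-21- 27- 3)/3 = -51/3 = -17.0000

G = (7.3333, -17.0000)


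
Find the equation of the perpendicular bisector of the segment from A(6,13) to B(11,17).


Midpoint = (8.5, 15)
Slope of AB = dy/dx = 4/5 = 0.8000
Perp slope = -dx/dy = -5/4 = -1.2500
b = My - (perp slope)*Mx = 15 + (5*8.5)/4 = 15 + 10.6250 = 25.6250

y = -1.2500x + 25.6250


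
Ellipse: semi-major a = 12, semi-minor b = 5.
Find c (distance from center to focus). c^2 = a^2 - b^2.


c^2 = 12^2 - 5^2 = 144 - 25 = 119
c = sqrt(119) = 10.9087

c = 10.9087


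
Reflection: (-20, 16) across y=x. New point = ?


Reflection rule for y=x: (y, x)
(-20, 16) -> (16, -20)

(16, -20)


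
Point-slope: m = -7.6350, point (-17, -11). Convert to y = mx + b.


y + 11 = -7.6350(x + 17)
y = -7.6350x - 11 + 7.6350*(-17)
y = -7.6350x - 140.7950

y = -7.6350x - 140.7950


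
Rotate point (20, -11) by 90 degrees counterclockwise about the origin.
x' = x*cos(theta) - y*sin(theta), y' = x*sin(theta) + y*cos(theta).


cos(90) = 0, sin(90) = 1
x' = 20*0 + 11*1 = 11
y' = 20*1 - 11*0 = 20

(11, 20)


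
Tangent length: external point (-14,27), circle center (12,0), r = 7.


d = sqrt((-14-12)^2 + (27-0)^2) = sqrt(676+729) = 37.4833
L = sqrt(1405.0000 - 49) = sqrt(1356.0000) = 36.8239

36.8239


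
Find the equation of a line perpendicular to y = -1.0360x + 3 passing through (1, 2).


Perpendicular slope = -1/m1 = -1/(-1.0360) = 0.9653
b2 = y0 - m2*x0 = 2 + 1/(-1.0360) = 2 - 0.9653 = 1.0347

y = 0.9653x + 1.0347


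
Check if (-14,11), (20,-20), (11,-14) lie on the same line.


-14*(-20+ 14) + 20*(-14-11) + 11*(11+ 20)
= 84 - 500 + 341 = -75

No, not collinear (determinant = -75)


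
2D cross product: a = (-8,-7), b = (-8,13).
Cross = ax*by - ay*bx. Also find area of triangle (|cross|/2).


cross = -8*13 + 7*(-8) = -104 - 56 = -160
Triangle area = |-160|/2 = 160/2 = 80.0000

cross = -160, triangle area = 80.0000


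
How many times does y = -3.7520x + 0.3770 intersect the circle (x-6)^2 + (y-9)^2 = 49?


Substitute y = -3.7520x + 0.3770: (x-6)^2 + (-3.7520x+0.3770-9)^2 = 49
Expand to Ax^2 + Bx + C = 0, where b-k = -8.623
A = 1+m^2 = 15.077504
B = 2(m(b-k) - h) = 2(-3.7520*(-8.623) - 6) = 52.706992
C = h^2 + (b-k)^2 - r^2 = 36 + 74.356129 - 49 = 61.356129
disc = B^2-4AC = 2778.0270 - 3700.3891 = -922.3621
disc < 0

0 intersection points


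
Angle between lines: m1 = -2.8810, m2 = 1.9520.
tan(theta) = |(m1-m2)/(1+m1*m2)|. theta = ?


m1-m2 = -4.833
1+m1*m2 = -4.623712
tan(theta) = |-4.833/(-4.623712)| = 1.045264
theta = arctan(|-4.833/(-4.623712)|) = 46.2678 degrees (acute angle)

46.2678 degrees


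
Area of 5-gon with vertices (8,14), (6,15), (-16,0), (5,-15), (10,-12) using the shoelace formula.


sum(xi*y_{i+1}) = 8*15 + 6*0 - 16*(-15) + 5*(-12) + 10*14 = 440
sum(yi*x_{i+1}) = 14*6 + 15*(-16) + 0*5 - 15*10 - 12*8 = -402
Area = |440 + 402|/2 = 842/2 = 421.0000

421.0000 sq units


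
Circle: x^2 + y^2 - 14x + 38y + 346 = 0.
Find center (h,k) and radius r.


h = -D/2 = 14/2 = 7
k = -E/2 = -38/2 = -19
r^2 = h^2 + k^2 - F = 49 + 361 - 346 = 64
r = 8

Center (7, -19), radius = 8


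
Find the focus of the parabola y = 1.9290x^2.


a = 1.9290
4a = 7.7160
focus = (0, 1/7.7160) = (0, 0.1296)

Focus = (0, 0.1296)


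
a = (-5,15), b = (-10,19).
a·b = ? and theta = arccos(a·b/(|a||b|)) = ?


a·b = -5*(-10) + 15*19 = 50 + 285 = 335
|a| = sqrt(25+225) = 15.8114
|b| = sqrt(100+361) = 21.4709
cos(theta) = 335/(sqrt(250)*sqrt(461)) = 335/sqrt(115250) = 0.986789
theta = arccos(335/sqrt(115250)) = 9.3236 degrees

a·b = 335, theta = 9.3236 deg


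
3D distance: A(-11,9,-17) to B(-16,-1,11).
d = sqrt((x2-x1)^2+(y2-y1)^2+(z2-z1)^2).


dx=-5, dy=-10, dz=28
d = sqrt(25+100+784) = sqrt(909) = 30.1496

30.1496


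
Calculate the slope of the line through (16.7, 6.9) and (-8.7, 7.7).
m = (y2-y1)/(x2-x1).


dy = 7.7 - 6.9 = 0.8
dx = -8.7 - 16.7 = -25.4
m = 0.8/(-25.4) = -0.0315

m = -0.0315


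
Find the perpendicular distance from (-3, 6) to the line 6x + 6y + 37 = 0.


|6*(-3) + 6*6 + 37| = |55| = 55
sqrt(36 + 36) = sqrt(72) = 8.4853
d = 55/sqrt(72) = 6.4818

6.4818


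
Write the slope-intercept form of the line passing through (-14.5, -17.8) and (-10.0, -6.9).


m = (10.9)/(4.5) = 2.4222
b = y1 - m*x1 = -17.8 - (10.9*(-14.5))/(4.5) = -17.8 + 35.1222 = 17.3222

y = 2.4222x + 17.3222


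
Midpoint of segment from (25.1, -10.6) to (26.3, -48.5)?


Mx = (25.1 + 26.3)/2 = 51.4/2 = 25.7000
My = (-10.6 - 48.5)/2 = -59.1/2 = -29.5500

(25.7000, -29.5500)


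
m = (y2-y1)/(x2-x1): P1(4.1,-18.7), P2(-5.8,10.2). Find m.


dy = 10.2 + 18.7 = 28.9
dx = -5.8 - 4.1 = -9.9
m = 28.9/(-9.9) = -2.9192

m = -2.9192


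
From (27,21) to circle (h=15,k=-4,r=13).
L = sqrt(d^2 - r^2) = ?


d = sqrt((27-15)^2 + (21+ 4)^2) = sqrt(144+625) = 27.7308
L = sqrt(769.0000 - 169) = sqrt(600.0000) = 24.4949

24.4949


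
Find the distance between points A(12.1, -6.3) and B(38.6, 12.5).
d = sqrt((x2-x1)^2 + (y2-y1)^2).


dx = 38.6 - 12.1 = 26.5
dy = 12.5 + 6.3 = 18.8
d = sqrt(702.25 + 353.44) = sqrt(1055.69) = 32.4914

32.4914


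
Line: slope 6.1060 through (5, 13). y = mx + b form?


y - 13 = 6.1060(x - 5)
y = 6.1060x + 13 - 6.1060*5
y = 6.1060x - 17.5300

y = 6.1060x - 17.5300


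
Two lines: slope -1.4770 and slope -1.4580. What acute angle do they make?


m1-m2 = -0.019
1+m1*m2 = 3.153466
tan(theta) = |-0.019/3.153466| = 0.006025
theta = arctan(|-0.019/3.153466|) = 0.3452 degrees (acute angle)

0.3452 degrees


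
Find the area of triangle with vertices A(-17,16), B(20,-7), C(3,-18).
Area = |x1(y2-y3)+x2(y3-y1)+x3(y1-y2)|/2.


-17*(-7+ 18) = -187
20*(-18-16) = -680
3*(16+ 7) = 69
sum = -798
Area = |-798|/2 = 399.0000

399.0000 sq units


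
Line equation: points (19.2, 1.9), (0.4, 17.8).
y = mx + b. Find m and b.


m = (15.9)/(-18.8) = -0.8457
b = y1 - m*x1 = 1.9 - (15.9*19.2)/(-18.8) = 1.9 + 16.2383 = 18.1383

y = -0.8457x + 18.1383


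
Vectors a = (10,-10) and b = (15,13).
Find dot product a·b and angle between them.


a·b = 10*15 - 10*13 = 150 - 130 = 20
|a| = sqrt(100+100) = 14.1421
|b| = sqrt(225+169) = 19.8494
cos(theta) = 20/(sqrt(200)*sqrt(394)) = 20/sqrt(78800) = 0.071247
theta = arccos(20/sqrt(78800)) = 85.9144 degrees

a·b = 20, theta = 85.9144 deg


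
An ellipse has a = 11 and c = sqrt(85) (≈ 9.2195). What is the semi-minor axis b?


b^2 = 11^2 - (sqrt(85))^2 = 121 - 85 = 36
b = sqrt(36) = 6

b = 6


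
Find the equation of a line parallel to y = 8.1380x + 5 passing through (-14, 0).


Parallel lines have equal slopes.
m2 = 8.1380
b2 = 0 - 8.1380*(-14) = 113.9320

y = 8.1380x + 113.9320


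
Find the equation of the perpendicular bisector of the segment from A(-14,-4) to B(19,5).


Midpoint = (2.5, 0.5)
Slope of AB = dy/dx = 9/33 = 0.2727
Perp slope = -dx/dy = -33/9 = -3.6667
b = My - (perp slope)*Mx = 0.5 + (33*2.5)/9 = 0.5 + 9.1667 = 9.6667

y = -3.6667x + 9.6667


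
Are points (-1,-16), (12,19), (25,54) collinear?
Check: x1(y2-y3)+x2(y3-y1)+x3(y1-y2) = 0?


-1*(19-54) + 12*(54+ 16) + 25*(-16-19)
= 35 + 840 - 875 = 0

Yes, collinear (determinant = 0)


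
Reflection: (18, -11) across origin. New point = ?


Reflection rule for origin: (-x, -y)
(18, -11) -> (-18, 11)

(-18, 11)


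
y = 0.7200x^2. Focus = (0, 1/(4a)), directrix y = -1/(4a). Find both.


a = 0.7200
1/(4a) = 0.3472
Focus = (0, 0.3472)
Directrix: y = -0.3472

Focus = (0, 0.3472), Directrix: y = -0.3472


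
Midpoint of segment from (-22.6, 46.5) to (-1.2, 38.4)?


Mx = (-22.6 - 1.2)/2 = -23.8/2 = -11.9000
My = (46.5 + 38.4)/2 = 84.9/2 = 42.4500

(-11.9000, 42.4500)


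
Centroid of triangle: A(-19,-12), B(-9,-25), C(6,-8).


Gx = (-19- 9+6)/3 = -22/3 = -7.3333
Gy = (-12- 25- 8)/3 = -45/3 = -15.0000

G = (-7.3333, -15.0000)


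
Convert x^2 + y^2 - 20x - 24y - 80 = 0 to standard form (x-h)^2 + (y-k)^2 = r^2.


h = -D/2 = 20/2 = 10
k = -E/2 = 24/2 = 12
r^2 = h^2 + k^2 - F = 100 + 144 + 80 = 324
r = 18

Center (10, 12), radius = 18


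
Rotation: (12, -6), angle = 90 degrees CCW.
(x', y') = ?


cos(90) = 0, sin(90) = 1
x' = 12*0 + 6*1 = 6
y' = 12*1 - 6*0 = 12

(6, 12)


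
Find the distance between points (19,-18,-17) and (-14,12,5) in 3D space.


dx=-33, dy=30, dz=22
d = sqrt(1089+900+484) = sqrt(2473) = 49.7293

49.7293


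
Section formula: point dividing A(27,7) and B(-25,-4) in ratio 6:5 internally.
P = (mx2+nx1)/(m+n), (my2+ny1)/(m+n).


Px = (6*(-25) + 5*27)/11 = -15/11 = -1.3636
Py = (6*(-4) + 5*7)/11 = 11/11 = 1.0000

P = (-1.3636, 1.0000)


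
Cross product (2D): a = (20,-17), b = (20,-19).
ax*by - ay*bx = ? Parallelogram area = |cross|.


cross = 20*(-19) + 17*20 = -380 + 340 = -40
Parallelogram area = |-40| = 40

cross = -40, parallelogram area = 40


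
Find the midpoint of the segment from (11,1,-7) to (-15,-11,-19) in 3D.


Mx = (11- 15)/2 = -2.0000
My = (1- 11)/2 = -5.0000
Mz = (-7- 19)/2 = -13.0000

M = (-2.0000, -5.0000, -13.0000)


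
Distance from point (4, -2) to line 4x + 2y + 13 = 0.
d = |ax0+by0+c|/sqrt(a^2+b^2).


|4*4 + 2*(-2) + 13| = |25| = 25
sqrt(16 + 4) = sqrt(20) = 4.4721
d = 25/sqrt(20) = 5.5902

5.5902


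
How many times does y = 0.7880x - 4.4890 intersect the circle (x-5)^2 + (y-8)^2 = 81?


Substitute y = 0.7880x - 4.4890: (x-5)^2 + (0.7880x- 4.4890-8)^2 = 81
Expand to Ax^2 + Bx + C = 0, where b-k = -12.489
A = 1+m^2 = 1.620944
B = 2(m(b-k) - h) = 2(0.7880*(-12.489) - 5) = -29.682664
C = h^2 + (b-k)^2 - r^2 = 25 + 155.975121 - 81 = 99.975121
disc = B^2-4AC = 881.0605 - 648.2163 = 232.8442
disc > 0

2 intersection points


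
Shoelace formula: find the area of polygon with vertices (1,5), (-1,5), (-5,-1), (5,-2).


sum(xi*y_{i+1}) = 1*5 - 1*(-1) - 5*(-2) + 5*5 = 41
sum(yi*x_{i+1}) = 5*(-1) + 5*(-5) - 1*5 - 2*1 = -37
Area = |41 + 37|/2 = 78/2 = 39.0000

39.0000 sq units


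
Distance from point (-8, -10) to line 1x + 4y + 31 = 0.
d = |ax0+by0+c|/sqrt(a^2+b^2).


|1*(-8) + 4*(-10) + 31| = |-17| = 17
sqrt(1 + 16) = sqrt(17) = 4.1231
d = 17/sqrt(17) = 4.1231

4.1231


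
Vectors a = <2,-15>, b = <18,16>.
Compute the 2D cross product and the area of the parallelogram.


cross = 2*16 + 15*18 = 32 + 270 = 302
Parallelogram area = |302| = 302

cross = 302, parallelogram area = 302


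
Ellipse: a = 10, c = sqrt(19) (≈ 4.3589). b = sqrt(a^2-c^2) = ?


b^2 = 10^2 - (sqrt(19))^2 = 100 - 19 = 81
b = sqrt(81) = 9

b = 9


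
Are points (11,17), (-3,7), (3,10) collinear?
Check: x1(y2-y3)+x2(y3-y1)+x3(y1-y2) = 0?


11*(7-10) - 3*(10-17) + 3*(17-7)
= -33 + 21 + 30 = 18

No, not collinear (determinant = 18)


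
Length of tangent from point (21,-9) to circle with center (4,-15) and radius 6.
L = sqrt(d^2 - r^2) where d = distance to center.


d = sqrt((21-4)^2 + (-9+ 15)^2) = sqrt(289+36) = 18.0278
L = sqrt(325.0000 - 36) = sqrt(289.0000) = 17.0000

17.0000


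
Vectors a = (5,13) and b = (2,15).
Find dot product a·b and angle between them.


a·b = 5*2 + 13*15 = 10 + 195 = 205
|a| = sqrt(25+169) = 13.9284
|b| = sqrt(4+225) = 15.1327
cos(theta) = 205/(sqrt(194)*sqrt(229)) = 205/sqrt(44426) = 0.972602
theta = arccos(205/sqrt(44426)) = 13.4429 degrees

a·b = 205, theta = 13.4429 deg


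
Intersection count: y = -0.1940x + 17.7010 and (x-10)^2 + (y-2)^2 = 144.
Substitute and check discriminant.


Substitute y = -0.1940x + 17.7010: (x-10)^2 + (-0.1940x+17.7010-2)^2 = 144
Expand to Ax^2 + Bx + C = 0, where b-k = 15.701
A = 1+m^2 = 1.037636
B = 2(m(b-k) - h) = 2(-0.1940*15.701 - 10) = -26.091988
C = h^2 + (b-k)^2 - r^2 = 100 + 246.521401 - 144 = 202.521401
disc = B^2-4AC = 680.7918 - 840.5740 = -159.7822
disc < 0

0 intersection points


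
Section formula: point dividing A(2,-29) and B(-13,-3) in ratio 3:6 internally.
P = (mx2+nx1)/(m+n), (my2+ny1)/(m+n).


Px = (3*(-13) + 6*2)/9 = -27/9 = -3.0000
Py = (3*(-3) + 6*(-29))/9 = -183/9 = -20.3333

P = (-3.0000, -20.3333)


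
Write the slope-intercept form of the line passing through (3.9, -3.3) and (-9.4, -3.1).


m = (0.2)/(-13.3) = -0.0150
b = y1 - m*x1 = -3.3 - (0.2*3.9)/(-13.3) = -3.3 + 0.0586 = -3.2414

y = -0.0150x - 3.2414


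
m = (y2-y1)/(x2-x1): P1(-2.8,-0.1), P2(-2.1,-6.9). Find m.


dy = -6.9 + 0.1 = -6.8
dx = -2.1 + 2.8 = 0.7
m = -6.8/0.7 = -9.7143

m = -9.7143


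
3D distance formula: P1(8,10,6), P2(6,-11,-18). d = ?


dx=-2, dy=-21, dz=-24
d = sqrt(4+441+576) = sqrt(1021) = 31.9531

31.9531


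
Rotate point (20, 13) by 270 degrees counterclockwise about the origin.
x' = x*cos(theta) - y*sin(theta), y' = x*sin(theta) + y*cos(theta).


cos(270) = 0, sin(270) = -1
x' = 20*0 - 13*(-1) = 13
y' = 20*(-1) + 13*0 = -20

(13, -20)


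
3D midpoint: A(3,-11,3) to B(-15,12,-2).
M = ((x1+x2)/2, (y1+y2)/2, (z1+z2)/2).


Mx = (3- 15)/2 = -6.0000
My = (-11+12)/2 = 0.5000
Mz = (3- 2)/2 = 0.5000

M = (-6.0000, 0.5000, 0.5000)


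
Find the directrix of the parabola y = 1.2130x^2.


a = 1.2130
1/(4a) = 0.2061
directrix: y = -0.2061 = -0.2061

y = -0.2061


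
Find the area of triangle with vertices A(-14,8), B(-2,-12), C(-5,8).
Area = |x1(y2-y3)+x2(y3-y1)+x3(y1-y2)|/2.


-14*(-12-8) = 280
-2*(8-8) = 0
-5*(8+ 12) = -100
sum = 180
Area = |180|/2 = 90.0000

90.0000 sq units


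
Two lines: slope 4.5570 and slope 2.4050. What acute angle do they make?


m1-m2 = 2.152
1+m1*m2 = 11.959585
tan(theta) = |2.152/11.959585| = 0.179939
theta = arctan(|2.152/11.959585|) = 10.2006 degrees (acute angle)

10.2006 degrees


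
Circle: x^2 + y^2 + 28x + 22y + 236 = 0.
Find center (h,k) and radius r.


h = -D/2 = -28/2 = -14
k = -E/2 = -22/2 = -11
r^2 = h^2 + k^2 - F = 196 + 121 - 236 = 81
r = 9

Center (-14, -11), radius = 9


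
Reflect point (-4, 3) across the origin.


Reflection rule for origin: (-x, -y)
(-4, 3) -> (4, -3)

(4, -3)
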